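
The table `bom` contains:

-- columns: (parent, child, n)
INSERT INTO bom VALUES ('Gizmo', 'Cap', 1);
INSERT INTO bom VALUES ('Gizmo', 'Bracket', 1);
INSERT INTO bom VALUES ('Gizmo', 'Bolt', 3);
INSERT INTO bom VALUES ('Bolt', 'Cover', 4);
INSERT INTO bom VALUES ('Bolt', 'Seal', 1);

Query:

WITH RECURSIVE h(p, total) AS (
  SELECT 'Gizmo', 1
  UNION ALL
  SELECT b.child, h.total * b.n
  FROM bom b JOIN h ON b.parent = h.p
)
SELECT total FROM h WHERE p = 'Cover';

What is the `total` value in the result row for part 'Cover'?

Base: (Gizmo, total=1).
Iteration 1: components of {Gizmo} -> Bolt = 1*3 = 3, Bracket = 1*1 = 1, Cap = 1*1 = 1.
Iteration 2: components of {Bolt,Bracket,Cap} -> Cover = 3*4 = 12, Seal = 3*1 = 3.
Iteration 3: no further components; recursion stops.

12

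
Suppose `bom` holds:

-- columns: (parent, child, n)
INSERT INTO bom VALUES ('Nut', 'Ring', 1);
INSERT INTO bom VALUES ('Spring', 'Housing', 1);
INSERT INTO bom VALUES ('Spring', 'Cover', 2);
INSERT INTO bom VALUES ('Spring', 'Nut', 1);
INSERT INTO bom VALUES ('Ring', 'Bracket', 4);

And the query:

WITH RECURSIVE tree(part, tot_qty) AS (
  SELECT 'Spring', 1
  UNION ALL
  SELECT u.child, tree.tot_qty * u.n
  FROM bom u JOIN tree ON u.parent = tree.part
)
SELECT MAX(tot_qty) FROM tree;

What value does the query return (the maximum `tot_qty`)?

4

Base: (Spring, tot_qty=1).
Iteration 1: components of {Spring} -> Cover = 1*2 = 2, Housing = 1*1 = 1, Nut = 1*1 = 1.
Iteration 2: components of {Cover,Housing,Nut} -> Ring = 1*1 = 1.
Iteration 3: components of {Ring} -> Bracket = 1*4 = 4.
Iteration 4: no further components; recursion stops.
tot_qty values: 1, 1, 1, 2, 1, 4; the maximum is 4.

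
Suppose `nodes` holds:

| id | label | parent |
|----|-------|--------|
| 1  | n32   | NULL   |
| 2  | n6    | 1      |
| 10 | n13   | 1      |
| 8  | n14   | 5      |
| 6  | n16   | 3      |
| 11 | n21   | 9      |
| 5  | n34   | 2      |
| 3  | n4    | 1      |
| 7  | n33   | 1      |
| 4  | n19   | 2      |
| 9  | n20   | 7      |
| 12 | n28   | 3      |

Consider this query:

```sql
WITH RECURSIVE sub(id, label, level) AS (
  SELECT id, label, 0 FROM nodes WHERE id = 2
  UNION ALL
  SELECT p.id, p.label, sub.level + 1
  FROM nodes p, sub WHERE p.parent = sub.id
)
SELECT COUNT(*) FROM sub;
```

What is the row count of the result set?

Base: id=2 (n6) at level 0.
Iteration 1: rows with parent in {2} -> n19 (id 4, level 1), n34 (id 5, level 1).
Iteration 2: rows with parent in {4,5} -> n14 (id 8, level 2).
Iteration 3: no rows with parent in {8}; recursion stops.
Total rows emitted: 4.

4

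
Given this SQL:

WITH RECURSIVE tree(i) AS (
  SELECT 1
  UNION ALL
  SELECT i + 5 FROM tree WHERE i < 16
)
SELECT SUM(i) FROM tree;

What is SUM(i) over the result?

34

Base: i=1.
Iteration 1: 1 < 16 holds -> i = 1 + 5 = 6.
Iteration 2: 6 < 16 holds -> i = 6 + 5 = 11.
Iteration 3: 11 < 16 holds -> i = 11 + 5 = 16.
Iteration 4: 16 < 16 fails; recursion stops.
SUM(i) = 1 + 6 + 11 + 16 = 34.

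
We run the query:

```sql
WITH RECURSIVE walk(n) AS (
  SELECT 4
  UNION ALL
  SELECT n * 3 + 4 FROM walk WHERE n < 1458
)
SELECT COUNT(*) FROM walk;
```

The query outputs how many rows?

Base: n=4.
Iteration 1: 4 < 1458 holds -> n = 4 * 3 + 4 = 16.
Iteration 2: 16 < 1458 holds -> n = 16 * 3 + 4 = 52.
Iteration 3: 52 < 1458 holds -> n = 52 * 3 + 4 = 160.
Iteration 4: 160 < 1458 holds -> n = 160 * 3 + 4 = 484.
Iteration 5: 484 < 1458 holds -> n = 484 * 3 + 4 = 1456.
Iteration 6: 1456 < 1458 holds -> n = 1456 * 3 + 4 = 4372.
Iteration 7: 4372 < 1458 fails; recursion stops.
Total rows emitted: 7.

7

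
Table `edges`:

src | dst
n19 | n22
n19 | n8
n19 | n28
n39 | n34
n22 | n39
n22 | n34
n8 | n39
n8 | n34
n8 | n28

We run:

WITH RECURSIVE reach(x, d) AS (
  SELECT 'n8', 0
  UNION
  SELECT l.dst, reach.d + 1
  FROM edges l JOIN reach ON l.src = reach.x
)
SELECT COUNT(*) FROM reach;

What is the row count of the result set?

5

Base: (n8, d=0).
Iteration 1: edges from {n8} -> (n28, d=1), (n34, d=1), (n39, d=1).
Iteration 2: edges from {n28,n34,n39} -> (n34, d=2).
Iteration 3: no outgoing edges from {n34}; recursion stops.
Total rows emitted: 5.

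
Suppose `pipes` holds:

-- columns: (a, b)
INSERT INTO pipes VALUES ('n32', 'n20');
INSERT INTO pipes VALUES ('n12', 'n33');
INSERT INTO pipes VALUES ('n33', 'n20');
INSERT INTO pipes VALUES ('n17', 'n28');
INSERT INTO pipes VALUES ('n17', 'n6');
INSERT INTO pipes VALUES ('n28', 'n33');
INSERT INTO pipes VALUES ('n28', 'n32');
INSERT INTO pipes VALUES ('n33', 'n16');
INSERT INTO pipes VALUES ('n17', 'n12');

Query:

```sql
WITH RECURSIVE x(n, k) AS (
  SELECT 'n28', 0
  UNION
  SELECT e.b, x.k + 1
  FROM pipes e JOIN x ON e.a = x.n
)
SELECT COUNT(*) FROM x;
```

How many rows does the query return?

Base: (n28, k=0).
Iteration 1: edges from {n28} -> (n32, k=1), (n33, k=1).
Iteration 2: edges from {n32,n33} -> (n16, k=2), (n20, k=2). [UNION drops 1 duplicate row(s)]
Iteration 3: no outgoing edges from {n16,n20}; recursion stops.
Total rows emitted: 5.

5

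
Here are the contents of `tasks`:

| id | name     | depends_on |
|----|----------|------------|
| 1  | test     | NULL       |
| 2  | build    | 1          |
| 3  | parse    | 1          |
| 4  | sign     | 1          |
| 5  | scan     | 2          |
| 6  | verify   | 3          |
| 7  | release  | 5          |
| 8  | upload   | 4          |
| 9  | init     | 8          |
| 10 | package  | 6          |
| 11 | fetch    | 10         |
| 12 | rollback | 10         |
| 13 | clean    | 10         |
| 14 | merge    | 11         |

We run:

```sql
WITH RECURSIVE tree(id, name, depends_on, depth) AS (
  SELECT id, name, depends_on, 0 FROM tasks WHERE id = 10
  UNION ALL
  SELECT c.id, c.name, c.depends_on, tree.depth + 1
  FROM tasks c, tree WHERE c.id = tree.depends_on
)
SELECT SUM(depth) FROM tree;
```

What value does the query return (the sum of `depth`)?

6

Base: id=10 (package), depends_on=6, depth 0.
Iteration 1: join on id=6 -> verify (id 6, depends_on=3, depth 1).
Iteration 2: join on id=3 -> parse (id 3, depends_on=1, depth 2).
Iteration 3: join on id=1 -> test (id 1, depends_on=NULL, depth 3).
Iteration 4: depends_on is NULL; no match; recursion stops.
SUM(depth) = 0 + 1 + 2 + 3 = 6.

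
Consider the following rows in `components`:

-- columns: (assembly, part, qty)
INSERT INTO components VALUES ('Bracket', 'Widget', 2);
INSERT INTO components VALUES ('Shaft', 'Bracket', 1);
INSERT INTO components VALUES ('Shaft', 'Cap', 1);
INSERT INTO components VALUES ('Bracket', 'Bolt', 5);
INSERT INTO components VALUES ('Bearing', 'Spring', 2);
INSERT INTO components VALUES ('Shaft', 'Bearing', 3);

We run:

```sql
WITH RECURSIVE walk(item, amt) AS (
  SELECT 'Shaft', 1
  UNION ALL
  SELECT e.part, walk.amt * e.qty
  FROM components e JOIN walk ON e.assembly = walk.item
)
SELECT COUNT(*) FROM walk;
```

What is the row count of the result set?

Base: (Shaft, amt=1).
Iteration 1: components of {Shaft} -> Bearing = 1*3 = 3, Bracket = 1*1 = 1, Cap = 1*1 = 1.
Iteration 2: components of {Bearing,Bracket,Cap} -> Bolt = 1*5 = 5, Spring = 3*2 = 6, Widget = 1*2 = 2.
Iteration 3: no further components; recursion stops.
Total rows emitted: 7.

7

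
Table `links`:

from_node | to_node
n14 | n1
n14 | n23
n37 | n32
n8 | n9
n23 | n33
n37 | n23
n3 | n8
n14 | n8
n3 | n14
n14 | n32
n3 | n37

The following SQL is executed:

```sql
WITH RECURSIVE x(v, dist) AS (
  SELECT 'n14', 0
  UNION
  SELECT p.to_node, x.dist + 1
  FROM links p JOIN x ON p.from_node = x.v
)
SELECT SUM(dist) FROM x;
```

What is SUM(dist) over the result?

8

Base: (n14, dist=0).
Iteration 1: edges from {n14} -> (n1, dist=1), (n23, dist=1), (n32, dist=1), (n8, dist=1).
Iteration 2: edges from {n1,n23,n32,n8} -> (n33, dist=2), (n9, dist=2).
Iteration 3: no outgoing edges from {n33,n9}; recursion stops.
SUM(dist) = 0 + 1 + 1 + 1 + 1 + 2 + 2 = 8.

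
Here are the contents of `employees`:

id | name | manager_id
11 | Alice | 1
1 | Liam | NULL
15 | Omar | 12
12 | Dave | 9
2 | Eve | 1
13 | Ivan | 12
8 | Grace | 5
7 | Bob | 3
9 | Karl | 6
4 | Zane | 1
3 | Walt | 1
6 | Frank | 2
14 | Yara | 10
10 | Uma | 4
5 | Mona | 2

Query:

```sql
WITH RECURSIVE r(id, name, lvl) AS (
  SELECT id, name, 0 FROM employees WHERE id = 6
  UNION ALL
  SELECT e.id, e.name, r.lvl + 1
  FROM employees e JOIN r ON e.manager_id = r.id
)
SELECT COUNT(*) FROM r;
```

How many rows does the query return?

5

Base: id=6 (Frank) at lvl 0.
Iteration 1: rows with manager_id in {6} -> Karl (id 9, lvl 1).
Iteration 2: rows with manager_id in {9} -> Dave (id 12, lvl 2).
Iteration 3: rows with manager_id in {12} -> Ivan (id 13, lvl 3), Omar (id 15, lvl 3).
Iteration 4: no rows with manager_id in {13,15}; recursion stops.
Total rows emitted: 5.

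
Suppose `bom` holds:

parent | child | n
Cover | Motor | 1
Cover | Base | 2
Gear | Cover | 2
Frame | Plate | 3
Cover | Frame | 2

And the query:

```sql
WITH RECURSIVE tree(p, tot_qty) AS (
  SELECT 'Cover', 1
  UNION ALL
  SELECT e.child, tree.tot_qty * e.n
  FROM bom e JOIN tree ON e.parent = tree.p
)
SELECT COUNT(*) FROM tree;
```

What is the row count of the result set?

5

Base: (Cover, tot_qty=1).
Iteration 1: components of {Cover} -> Base = 1*2 = 2, Frame = 1*2 = 2, Motor = 1*1 = 1.
Iteration 2: components of {Base,Frame,Motor} -> Plate = 2*3 = 6.
Iteration 3: no further components; recursion stops.
Total rows emitted: 5.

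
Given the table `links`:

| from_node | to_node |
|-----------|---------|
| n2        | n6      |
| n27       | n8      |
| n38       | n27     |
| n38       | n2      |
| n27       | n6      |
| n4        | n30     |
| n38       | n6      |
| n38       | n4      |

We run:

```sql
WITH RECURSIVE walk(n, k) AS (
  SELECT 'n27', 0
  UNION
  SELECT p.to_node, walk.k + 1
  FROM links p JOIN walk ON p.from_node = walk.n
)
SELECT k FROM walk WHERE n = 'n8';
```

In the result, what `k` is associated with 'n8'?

1

Base: (n27, k=0).
Iteration 1: edges from {n27} -> (n6, k=1), (n8, k=1).
Iteration 2: no outgoing edges from {n6,n8}; recursion stops.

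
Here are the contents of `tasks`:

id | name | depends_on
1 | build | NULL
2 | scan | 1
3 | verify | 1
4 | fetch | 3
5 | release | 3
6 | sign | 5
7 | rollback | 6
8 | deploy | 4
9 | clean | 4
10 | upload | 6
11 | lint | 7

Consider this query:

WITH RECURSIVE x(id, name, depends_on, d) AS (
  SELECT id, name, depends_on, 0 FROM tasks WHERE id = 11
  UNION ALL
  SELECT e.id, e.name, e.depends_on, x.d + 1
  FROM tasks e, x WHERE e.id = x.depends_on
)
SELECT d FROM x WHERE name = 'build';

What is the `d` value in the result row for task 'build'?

Base: id=11 (lint), depends_on=7, d 0.
Iteration 1: join on id=7 -> rollback (id 7, depends_on=6, d 1).
Iteration 2: join on id=6 -> sign (id 6, depends_on=5, d 2).
Iteration 3: join on id=5 -> release (id 5, depends_on=3, d 3).
Iteration 4: join on id=3 -> verify (id 3, depends_on=1, d 4).
Iteration 5: join on id=1 -> build (id 1, depends_on=NULL, d 5).
Iteration 6: depends_on is NULL; no match; recursion stops.

5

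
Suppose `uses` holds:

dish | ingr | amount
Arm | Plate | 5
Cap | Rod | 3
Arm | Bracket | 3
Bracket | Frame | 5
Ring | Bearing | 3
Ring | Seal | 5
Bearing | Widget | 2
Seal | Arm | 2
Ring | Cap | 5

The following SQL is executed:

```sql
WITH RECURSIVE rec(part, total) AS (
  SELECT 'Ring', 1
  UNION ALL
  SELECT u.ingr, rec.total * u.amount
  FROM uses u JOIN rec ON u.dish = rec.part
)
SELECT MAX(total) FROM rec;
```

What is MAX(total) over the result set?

Base: (Ring, total=1).
Iteration 1: components of {Ring} -> Bearing = 1*3 = 3, Cap = 1*5 = 5, Seal = 1*5 = 5.
Iteration 2: components of {Bearing,Cap,Seal} -> Arm = 5*2 = 10, Rod = 5*3 = 15, Widget = 3*2 = 6.
Iteration 3: components of {Arm,Rod,Widget} -> Bracket = 10*3 = 30, Plate = 10*5 = 50.
Iteration 4: components of {Bracket,Plate} -> Frame = 30*5 = 150.
Iteration 5: no further components; recursion stops.
total values: 1, 3, 5, 5, 6, 10, 15, 30, 50, 150; the maximum is 150.

150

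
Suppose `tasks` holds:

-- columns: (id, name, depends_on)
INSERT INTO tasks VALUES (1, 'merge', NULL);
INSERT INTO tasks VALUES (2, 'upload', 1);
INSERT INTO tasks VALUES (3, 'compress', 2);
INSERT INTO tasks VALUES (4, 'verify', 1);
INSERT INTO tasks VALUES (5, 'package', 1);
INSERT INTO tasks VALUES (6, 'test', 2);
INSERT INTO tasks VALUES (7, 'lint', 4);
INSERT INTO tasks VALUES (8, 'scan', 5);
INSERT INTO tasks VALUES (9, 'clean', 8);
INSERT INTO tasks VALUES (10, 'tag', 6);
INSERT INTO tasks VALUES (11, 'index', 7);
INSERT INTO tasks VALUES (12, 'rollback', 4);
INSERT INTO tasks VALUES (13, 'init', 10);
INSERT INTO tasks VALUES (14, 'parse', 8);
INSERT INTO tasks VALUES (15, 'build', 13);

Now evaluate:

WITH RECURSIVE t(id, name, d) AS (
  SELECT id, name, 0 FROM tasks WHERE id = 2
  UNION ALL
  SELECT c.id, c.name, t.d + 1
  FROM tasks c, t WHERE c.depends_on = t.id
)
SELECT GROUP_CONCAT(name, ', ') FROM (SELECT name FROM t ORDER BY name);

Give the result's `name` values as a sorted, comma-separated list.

Base: id=2 (upload) at d 0.
Iteration 1: rows with depends_on in {2} -> compress (id 3, d 1), test (id 6, d 1).
Iteration 2: rows with depends_on in {3,6} -> tag (id 10, d 2).
Iteration 3: rows with depends_on in {10} -> init (id 13, d 3).
Iteration 4: rows with depends_on in {13} -> build (id 15, d 4).
Iteration 5: no rows with depends_on in {15}; recursion stops.

build, compress, init, tag, test, upload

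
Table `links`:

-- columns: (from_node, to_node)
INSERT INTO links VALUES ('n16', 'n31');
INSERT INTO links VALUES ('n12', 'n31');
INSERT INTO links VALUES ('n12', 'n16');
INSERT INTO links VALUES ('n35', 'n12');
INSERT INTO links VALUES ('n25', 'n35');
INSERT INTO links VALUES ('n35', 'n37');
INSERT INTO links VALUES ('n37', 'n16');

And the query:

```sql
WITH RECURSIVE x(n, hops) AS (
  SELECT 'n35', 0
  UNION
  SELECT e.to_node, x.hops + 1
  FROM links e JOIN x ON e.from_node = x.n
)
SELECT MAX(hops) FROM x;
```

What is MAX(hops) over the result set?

Base: (n35, hops=0).
Iteration 1: edges from {n35} -> (n12, hops=1), (n37, hops=1).
Iteration 2: edges from {n12,n37} -> (n16, hops=2), (n31, hops=2). [UNION drops 1 duplicate row(s)]
Iteration 3: edges from {n16,n31} -> (n31, hops=3).
Iteration 4: no outgoing edges from {n31}; recursion stops.
hops values: 0, 1, 1, 2, 2, 3; the maximum is 3.

3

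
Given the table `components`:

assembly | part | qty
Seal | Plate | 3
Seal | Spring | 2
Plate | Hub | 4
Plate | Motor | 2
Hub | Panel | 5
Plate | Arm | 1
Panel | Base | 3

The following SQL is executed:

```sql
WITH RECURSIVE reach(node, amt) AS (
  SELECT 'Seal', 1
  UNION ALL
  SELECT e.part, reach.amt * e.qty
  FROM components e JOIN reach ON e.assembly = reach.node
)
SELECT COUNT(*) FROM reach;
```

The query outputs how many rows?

8

Base: (Seal, amt=1).
Iteration 1: components of {Seal} -> Plate = 1*3 = 3, Spring = 1*2 = 2.
Iteration 2: components of {Plate,Spring} -> Arm = 3*1 = 3, Hub = 3*4 = 12, Motor = 3*2 = 6.
Iteration 3: components of {Arm,Hub,Motor} -> Panel = 12*5 = 60.
Iteration 4: components of {Panel} -> Base = 60*3 = 180.
Iteration 5: no further components; recursion stops.
Total rows emitted: 8.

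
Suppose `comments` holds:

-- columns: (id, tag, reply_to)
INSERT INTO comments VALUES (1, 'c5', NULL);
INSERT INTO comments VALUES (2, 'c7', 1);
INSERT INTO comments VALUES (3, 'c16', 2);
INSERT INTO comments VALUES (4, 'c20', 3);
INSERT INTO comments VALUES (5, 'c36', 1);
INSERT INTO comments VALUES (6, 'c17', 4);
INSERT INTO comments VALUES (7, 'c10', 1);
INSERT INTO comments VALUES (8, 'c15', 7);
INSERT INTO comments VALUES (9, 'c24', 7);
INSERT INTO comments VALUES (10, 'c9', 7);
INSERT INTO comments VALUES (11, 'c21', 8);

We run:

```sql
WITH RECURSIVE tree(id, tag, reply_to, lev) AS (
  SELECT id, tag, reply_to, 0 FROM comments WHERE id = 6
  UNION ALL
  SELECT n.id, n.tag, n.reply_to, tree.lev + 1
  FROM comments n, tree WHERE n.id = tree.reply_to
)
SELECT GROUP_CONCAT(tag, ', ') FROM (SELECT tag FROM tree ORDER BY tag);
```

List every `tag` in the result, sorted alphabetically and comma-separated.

Base: id=6 (c17), reply_to=4, lev 0.
Iteration 1: join on id=4 -> c20 (id 4, reply_to=3, lev 1).
Iteration 2: join on id=3 -> c16 (id 3, reply_to=2, lev 2).
Iteration 3: join on id=2 -> c7 (id 2, reply_to=1, lev 3).
Iteration 4: join on id=1 -> c5 (id 1, reply_to=NULL, lev 4).
Iteration 5: reply_to is NULL; no match; recursion stops.

c16, c17, c20, c5, c7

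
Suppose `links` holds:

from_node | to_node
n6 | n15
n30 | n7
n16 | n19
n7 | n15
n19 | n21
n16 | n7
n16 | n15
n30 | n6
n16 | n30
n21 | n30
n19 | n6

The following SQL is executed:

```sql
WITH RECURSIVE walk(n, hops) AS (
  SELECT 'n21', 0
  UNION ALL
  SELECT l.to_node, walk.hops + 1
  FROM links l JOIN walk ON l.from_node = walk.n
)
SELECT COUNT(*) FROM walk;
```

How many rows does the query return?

Base: (n21, hops=0).
Iteration 1: edges from {n21} -> (n30, hops=1).
Iteration 2: edges from {n30} -> (n6, hops=2), (n7, hops=2).
Iteration 3: edges from {n6,n7} -> (n15, hops=3) x2. [UNION ALL keeps all 2 new rows, including repeats]
Iteration 4: no outgoing edges from {n15}; recursion stops.
Total rows emitted: 6.

6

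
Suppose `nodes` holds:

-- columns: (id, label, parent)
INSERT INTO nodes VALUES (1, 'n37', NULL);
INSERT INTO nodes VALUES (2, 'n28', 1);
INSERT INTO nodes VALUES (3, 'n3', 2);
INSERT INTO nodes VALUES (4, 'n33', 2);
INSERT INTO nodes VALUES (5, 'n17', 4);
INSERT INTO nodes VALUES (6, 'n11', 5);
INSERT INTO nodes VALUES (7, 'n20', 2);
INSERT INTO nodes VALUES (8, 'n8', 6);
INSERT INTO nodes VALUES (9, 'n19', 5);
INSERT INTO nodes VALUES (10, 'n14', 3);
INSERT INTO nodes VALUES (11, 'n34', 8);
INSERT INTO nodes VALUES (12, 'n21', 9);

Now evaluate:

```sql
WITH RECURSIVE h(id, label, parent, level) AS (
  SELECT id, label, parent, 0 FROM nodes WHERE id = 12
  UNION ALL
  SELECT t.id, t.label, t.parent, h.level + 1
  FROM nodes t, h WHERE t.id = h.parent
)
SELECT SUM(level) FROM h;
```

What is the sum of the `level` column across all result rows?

Base: id=12 (n21), parent=9, level 0.
Iteration 1: join on id=9 -> n19 (id 9, parent=5, level 1).
Iteration 2: join on id=5 -> n17 (id 5, parent=4, level 2).
Iteration 3: join on id=4 -> n33 (id 4, parent=2, level 3).
Iteration 4: join on id=2 -> n28 (id 2, parent=1, level 4).
Iteration 5: join on id=1 -> n37 (id 1, parent=NULL, level 5).
Iteration 6: parent is NULL; no match; recursion stops.
SUM(level) = 0 + 1 + 2 + 3 + 4 + 5 = 15.

15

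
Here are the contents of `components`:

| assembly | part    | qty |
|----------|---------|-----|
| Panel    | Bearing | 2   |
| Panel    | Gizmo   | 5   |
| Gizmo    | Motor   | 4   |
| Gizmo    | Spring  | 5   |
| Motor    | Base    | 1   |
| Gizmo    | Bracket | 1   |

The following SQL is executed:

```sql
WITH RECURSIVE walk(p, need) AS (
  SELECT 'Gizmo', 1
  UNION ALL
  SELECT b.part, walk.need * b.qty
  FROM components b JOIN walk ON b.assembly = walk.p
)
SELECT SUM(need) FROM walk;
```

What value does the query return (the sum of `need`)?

Base: (Gizmo, need=1).
Iteration 1: components of {Gizmo} -> Bracket = 1*1 = 1, Motor = 1*4 = 4, Spring = 1*5 = 5.
Iteration 2: components of {Bracket,Motor,Spring} -> Base = 4*1 = 4.
Iteration 3: no further components; recursion stops.
SUM(need) = 1 + 4 + 5 + 1 + 4 = 15.

15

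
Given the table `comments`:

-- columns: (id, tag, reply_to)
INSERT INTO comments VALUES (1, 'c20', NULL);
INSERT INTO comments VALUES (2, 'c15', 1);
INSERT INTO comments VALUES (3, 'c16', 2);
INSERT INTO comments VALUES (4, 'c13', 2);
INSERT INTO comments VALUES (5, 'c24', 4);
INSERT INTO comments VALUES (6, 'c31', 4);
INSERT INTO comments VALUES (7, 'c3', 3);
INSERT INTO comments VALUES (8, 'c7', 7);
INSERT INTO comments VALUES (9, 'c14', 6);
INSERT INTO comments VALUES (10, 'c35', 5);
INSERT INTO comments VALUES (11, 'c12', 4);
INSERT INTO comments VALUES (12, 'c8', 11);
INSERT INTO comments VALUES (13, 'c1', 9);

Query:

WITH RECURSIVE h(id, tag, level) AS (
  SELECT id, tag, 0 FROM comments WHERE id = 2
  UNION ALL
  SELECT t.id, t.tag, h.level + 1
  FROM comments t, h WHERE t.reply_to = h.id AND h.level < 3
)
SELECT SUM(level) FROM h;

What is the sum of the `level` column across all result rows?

Base: id=2 (c15) at level 0.
Iteration 1: rows with reply_to in {2} -> c16 (id 3, level 1), c13 (id 4, level 1).
Iteration 2: rows with reply_to in {3,4} -> c24 (id 5, level 2), c31 (id 6, level 2), c3 (id 7, level 2), c12 (id 11, level 2).
Iteration 3: rows with reply_to in {5,6,7,11} -> c7 (id 8, level 3), c14 (id 9, level 3), c35 (id 10, level 3), c8 (id 12, level 3).
Iteration 4: level < 3 fails for all current rows; recursion stops.
SUM(level) = 0 + 1 + 1 + 2 + 2 + 2 + 2 + 3 + 3 + 3 + 3 = 22.

22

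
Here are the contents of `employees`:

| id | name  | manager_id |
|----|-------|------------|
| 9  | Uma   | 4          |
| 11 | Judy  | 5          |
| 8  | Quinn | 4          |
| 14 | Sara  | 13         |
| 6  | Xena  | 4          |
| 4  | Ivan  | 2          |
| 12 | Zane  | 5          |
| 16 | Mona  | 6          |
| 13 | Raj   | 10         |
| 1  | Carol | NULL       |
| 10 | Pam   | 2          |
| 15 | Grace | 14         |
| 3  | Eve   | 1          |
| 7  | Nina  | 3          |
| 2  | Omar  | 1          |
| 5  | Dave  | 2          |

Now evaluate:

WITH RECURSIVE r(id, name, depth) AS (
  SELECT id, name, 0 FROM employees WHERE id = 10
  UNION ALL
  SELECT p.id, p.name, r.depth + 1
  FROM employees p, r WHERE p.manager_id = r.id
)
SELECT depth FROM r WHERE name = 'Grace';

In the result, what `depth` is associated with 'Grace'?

Base: id=10 (Pam) at depth 0.
Iteration 1: rows with manager_id in {10} -> Raj (id 13, depth 1).
Iteration 2: rows with manager_id in {13} -> Sara (id 14, depth 2).
Iteration 3: rows with manager_id in {14} -> Grace (id 15, depth 3).
Iteration 4: no rows with manager_id in {15}; recursion stops.

3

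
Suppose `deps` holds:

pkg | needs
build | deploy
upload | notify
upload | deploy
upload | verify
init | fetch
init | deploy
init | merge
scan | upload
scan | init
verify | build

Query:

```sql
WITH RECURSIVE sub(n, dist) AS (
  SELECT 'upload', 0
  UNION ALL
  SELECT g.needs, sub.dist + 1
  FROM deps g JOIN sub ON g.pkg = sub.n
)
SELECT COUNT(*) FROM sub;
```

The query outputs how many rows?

6

Base: (upload, dist=0).
Iteration 1: edges from {upload} -> (deploy, dist=1), (notify, dist=1), (verify, dist=1).
Iteration 2: edges from {deploy,notify,verify} -> (build, dist=2).
Iteration 3: edges from {build} -> (deploy, dist=3).
Iteration 4: no outgoing edges from {deploy}; recursion stops.
Total rows emitted: 6.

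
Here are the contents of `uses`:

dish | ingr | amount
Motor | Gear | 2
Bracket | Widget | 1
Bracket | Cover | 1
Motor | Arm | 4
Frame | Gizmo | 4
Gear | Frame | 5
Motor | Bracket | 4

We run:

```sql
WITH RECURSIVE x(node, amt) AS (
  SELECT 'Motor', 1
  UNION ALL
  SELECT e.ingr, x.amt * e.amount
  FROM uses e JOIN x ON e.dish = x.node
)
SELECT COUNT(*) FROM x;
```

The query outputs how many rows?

8

Base: (Motor, amt=1).
Iteration 1: components of {Motor} -> Arm = 1*4 = 4, Bracket = 1*4 = 4, Gear = 1*2 = 2.
Iteration 2: components of {Arm,Bracket,Gear} -> Cover = 4*1 = 4, Frame = 2*5 = 10, Widget = 4*1 = 4.
Iteration 3: components of {Cover,Frame,Widget} -> Gizmo = 10*4 = 40.
Iteration 4: no further components; recursion stops.
Total rows emitted: 8.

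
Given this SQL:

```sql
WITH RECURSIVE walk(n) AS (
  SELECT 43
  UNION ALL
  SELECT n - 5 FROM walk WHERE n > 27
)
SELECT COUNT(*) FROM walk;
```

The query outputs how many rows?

5

Base: n=43.
Iteration 1: 43 > 27 holds -> n = 43 - 5 = 38.
Iteration 2: 38 > 27 holds -> n = 38 - 5 = 33.
Iteration 3: 33 > 27 holds -> n = 33 - 5 = 28.
Iteration 4: 28 > 27 holds -> n = 28 - 5 = 23.
Iteration 5: 23 > 27 fails; recursion stops.
Total rows emitted: 5.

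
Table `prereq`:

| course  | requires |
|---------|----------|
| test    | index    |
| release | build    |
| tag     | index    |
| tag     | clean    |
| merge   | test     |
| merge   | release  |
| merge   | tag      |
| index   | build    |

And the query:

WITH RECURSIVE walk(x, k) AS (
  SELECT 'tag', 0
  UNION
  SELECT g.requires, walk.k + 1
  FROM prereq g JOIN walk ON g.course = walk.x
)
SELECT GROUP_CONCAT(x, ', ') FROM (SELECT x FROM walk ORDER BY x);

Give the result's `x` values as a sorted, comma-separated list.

Base: (tag, k=0).
Iteration 1: edges from {tag} -> (clean, k=1), (index, k=1).
Iteration 2: edges from {clean,index} -> (build, k=2).
Iteration 3: no outgoing edges from {build}; recursion stops.

build, clean, index, tag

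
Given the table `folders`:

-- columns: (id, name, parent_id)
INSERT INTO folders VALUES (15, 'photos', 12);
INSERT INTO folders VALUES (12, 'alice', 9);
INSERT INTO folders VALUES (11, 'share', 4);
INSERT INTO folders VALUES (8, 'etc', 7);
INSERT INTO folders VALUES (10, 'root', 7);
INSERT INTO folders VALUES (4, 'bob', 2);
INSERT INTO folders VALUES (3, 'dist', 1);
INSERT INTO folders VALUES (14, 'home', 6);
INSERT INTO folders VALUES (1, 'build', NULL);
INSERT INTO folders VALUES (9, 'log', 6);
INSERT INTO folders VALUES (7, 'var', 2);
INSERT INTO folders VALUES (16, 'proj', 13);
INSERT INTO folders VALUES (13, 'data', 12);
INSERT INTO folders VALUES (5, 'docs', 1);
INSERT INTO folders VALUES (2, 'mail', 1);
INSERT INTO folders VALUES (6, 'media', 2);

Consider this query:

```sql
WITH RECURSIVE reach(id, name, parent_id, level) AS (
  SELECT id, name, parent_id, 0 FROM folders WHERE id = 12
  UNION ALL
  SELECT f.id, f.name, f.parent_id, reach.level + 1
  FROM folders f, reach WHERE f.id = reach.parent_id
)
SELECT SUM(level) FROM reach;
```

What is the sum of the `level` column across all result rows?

Base: id=12 (alice), parent_id=9, level 0.
Iteration 1: join on id=9 -> log (id 9, parent_id=6, level 1).
Iteration 2: join on id=6 -> media (id 6, parent_id=2, level 2).
Iteration 3: join on id=2 -> mail (id 2, parent_id=1, level 3).
Iteration 4: join on id=1 -> build (id 1, parent_id=NULL, level 4).
Iteration 5: parent_id is NULL; no match; recursion stops.
SUM(level) = 0 + 1 + 2 + 3 + 4 = 10.

10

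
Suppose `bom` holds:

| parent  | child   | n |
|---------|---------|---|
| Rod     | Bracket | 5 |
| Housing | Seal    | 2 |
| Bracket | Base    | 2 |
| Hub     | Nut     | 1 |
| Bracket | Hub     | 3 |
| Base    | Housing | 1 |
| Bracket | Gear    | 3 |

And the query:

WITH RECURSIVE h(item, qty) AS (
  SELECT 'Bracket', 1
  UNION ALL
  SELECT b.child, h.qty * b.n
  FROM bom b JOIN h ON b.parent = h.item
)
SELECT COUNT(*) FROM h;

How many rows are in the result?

7

Base: (Bracket, qty=1).
Iteration 1: components of {Bracket} -> Base = 1*2 = 2, Gear = 1*3 = 3, Hub = 1*3 = 3.
Iteration 2: components of {Base,Gear,Hub} -> Housing = 2*1 = 2, Nut = 3*1 = 3.
Iteration 3: components of {Housing,Nut} -> Seal = 2*2 = 4.
Iteration 4: no further components; recursion stops.
Total rows emitted: 7.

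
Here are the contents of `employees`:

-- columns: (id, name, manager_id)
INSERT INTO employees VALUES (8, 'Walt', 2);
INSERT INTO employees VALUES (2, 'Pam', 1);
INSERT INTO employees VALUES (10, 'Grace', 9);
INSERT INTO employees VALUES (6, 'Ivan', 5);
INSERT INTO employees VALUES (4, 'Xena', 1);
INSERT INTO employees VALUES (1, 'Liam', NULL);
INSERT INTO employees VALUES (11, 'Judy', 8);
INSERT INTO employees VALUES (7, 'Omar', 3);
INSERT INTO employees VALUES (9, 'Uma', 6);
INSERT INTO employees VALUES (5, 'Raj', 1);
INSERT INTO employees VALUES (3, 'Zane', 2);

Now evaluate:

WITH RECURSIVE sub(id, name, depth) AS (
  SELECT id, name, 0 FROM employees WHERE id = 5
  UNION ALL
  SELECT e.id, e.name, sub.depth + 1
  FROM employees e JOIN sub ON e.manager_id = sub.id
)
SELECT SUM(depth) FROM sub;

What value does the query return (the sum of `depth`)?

6

Base: id=5 (Raj) at depth 0.
Iteration 1: rows with manager_id in {5} -> Ivan (id 6, depth 1).
Iteration 2: rows with manager_id in {6} -> Uma (id 9, depth 2).
Iteration 3: rows with manager_id in {9} -> Grace (id 10, depth 3).
Iteration 4: no rows with manager_id in {10}; recursion stops.
SUM(depth) = 0 + 1 + 2 + 3 = 6.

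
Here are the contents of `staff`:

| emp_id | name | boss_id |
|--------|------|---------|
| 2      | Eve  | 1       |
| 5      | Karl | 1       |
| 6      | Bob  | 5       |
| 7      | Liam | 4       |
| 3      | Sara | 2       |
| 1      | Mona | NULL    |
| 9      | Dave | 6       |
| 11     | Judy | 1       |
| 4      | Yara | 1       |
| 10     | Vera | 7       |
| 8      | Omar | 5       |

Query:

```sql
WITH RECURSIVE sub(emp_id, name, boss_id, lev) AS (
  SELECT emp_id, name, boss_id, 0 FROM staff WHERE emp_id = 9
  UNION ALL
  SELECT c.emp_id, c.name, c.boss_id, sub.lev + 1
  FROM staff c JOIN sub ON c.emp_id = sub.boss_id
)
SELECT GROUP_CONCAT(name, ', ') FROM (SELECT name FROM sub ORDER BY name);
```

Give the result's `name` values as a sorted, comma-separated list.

Base: emp_id=9 (Dave), boss_id=6, lev 0.
Iteration 1: join on emp_id=6 -> Bob (id 6, boss_id=5, lev 1).
Iteration 2: join on emp_id=5 -> Karl (id 5, boss_id=1, lev 2).
Iteration 3: join on emp_id=1 -> Mona (id 1, boss_id=NULL, lev 3).
Iteration 4: boss_id is NULL; no match; recursion stops.

Bob, Dave, Karl, Mona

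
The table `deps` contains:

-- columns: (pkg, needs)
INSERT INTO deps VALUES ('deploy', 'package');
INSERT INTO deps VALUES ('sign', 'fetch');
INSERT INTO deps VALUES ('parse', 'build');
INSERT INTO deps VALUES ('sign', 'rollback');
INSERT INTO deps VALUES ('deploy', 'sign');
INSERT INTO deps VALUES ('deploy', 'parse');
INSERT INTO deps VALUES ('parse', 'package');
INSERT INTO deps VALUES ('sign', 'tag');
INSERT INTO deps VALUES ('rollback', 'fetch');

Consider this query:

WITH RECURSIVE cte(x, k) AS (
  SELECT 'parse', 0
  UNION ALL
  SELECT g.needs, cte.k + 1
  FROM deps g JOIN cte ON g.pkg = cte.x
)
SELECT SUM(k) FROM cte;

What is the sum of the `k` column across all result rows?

Base: (parse, k=0).
Iteration 1: edges from {parse} -> (build, k=1), (package, k=1).
Iteration 2: no outgoing edges from {build,package}; recursion stops.
SUM(k) = 0 + 1 + 1 = 2.

2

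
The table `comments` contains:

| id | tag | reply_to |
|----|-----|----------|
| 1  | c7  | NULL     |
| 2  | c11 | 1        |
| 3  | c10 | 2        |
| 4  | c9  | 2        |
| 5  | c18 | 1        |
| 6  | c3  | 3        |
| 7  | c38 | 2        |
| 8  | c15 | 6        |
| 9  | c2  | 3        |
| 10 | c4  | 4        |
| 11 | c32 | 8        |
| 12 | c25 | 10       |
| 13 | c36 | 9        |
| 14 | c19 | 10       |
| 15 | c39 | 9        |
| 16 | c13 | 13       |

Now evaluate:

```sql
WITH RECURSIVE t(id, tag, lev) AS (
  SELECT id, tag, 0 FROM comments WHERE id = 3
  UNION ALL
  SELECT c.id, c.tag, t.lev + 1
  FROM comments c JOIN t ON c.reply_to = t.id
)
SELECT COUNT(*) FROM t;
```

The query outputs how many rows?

Base: id=3 (c10) at lev 0.
Iteration 1: rows with reply_to in {3} -> c3 (id 6, lev 1), c2 (id 9, lev 1).
Iteration 2: rows with reply_to in {6,9} -> c15 (id 8, lev 2), c36 (id 13, lev 2), c39 (id 15, lev 2).
Iteration 3: rows with reply_to in {8,13,15} -> c32 (id 11, lev 3), c13 (id 16, lev 3).
Iteration 4: no rows with reply_to in {11,16}; recursion stops.
Total rows emitted: 8.

8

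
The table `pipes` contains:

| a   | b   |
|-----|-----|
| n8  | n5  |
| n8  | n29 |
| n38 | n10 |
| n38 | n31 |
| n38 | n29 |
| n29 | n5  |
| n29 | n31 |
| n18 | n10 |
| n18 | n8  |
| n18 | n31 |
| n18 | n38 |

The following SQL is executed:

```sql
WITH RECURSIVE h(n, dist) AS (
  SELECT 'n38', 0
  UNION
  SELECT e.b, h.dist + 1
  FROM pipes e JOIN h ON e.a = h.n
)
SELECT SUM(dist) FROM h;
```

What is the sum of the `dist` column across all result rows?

Base: (n38, dist=0).
Iteration 1: edges from {n38} -> (n10, dist=1), (n29, dist=1), (n31, dist=1).
Iteration 2: edges from {n10,n29,n31} -> (n31, dist=2), (n5, dist=2).
Iteration 3: no outgoing edges from {n31,n5}; recursion stops.
SUM(dist) = 0 + 1 + 1 + 1 + 2 + 2 = 7.

7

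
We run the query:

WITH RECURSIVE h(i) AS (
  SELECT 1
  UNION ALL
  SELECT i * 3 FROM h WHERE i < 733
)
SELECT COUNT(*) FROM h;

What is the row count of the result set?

8

Base: i=1.
Iteration 1: 1 < 733 holds -> i = 1 * 3 = 3.
Iteration 2: 3 < 733 holds -> i = 3 * 3 = 9.
Iteration 3: 9 < 733 holds -> i = 9 * 3 = 27.
Iteration 4: 27 < 733 holds -> i = 27 * 3 = 81.
Iteration 5: 81 < 733 holds -> i = 81 * 3 = 243.
Iteration 6: 243 < 733 holds -> i = 243 * 3 = 729.
Iteration 7: 729 < 733 holds -> i = 729 * 3 = 2187.
Iteration 8: 2187 < 733 fails; recursion stops.
Total rows emitted: 8.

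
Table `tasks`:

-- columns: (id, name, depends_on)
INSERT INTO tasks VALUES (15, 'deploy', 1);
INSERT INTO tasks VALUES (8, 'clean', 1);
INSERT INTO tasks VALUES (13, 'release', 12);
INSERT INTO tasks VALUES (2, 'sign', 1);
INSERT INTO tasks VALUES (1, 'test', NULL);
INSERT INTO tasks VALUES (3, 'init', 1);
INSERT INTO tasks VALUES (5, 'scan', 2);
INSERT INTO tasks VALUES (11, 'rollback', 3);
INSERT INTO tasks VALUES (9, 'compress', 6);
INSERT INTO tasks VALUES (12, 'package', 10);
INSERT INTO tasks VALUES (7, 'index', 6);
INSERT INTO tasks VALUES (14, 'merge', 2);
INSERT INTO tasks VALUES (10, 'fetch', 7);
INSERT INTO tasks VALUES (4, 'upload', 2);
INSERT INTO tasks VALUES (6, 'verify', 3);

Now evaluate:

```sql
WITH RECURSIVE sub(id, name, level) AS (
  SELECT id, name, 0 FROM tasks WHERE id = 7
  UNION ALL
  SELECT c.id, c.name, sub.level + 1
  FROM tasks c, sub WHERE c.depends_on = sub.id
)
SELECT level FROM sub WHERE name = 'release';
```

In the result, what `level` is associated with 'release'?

3

Base: id=7 (index) at level 0.
Iteration 1: rows with depends_on in {7} -> fetch (id 10, level 1).
Iteration 2: rows with depends_on in {10} -> package (id 12, level 2).
Iteration 3: rows with depends_on in {12} -> release (id 13, level 3).
Iteration 4: no rows with depends_on in {13}; recursion stops.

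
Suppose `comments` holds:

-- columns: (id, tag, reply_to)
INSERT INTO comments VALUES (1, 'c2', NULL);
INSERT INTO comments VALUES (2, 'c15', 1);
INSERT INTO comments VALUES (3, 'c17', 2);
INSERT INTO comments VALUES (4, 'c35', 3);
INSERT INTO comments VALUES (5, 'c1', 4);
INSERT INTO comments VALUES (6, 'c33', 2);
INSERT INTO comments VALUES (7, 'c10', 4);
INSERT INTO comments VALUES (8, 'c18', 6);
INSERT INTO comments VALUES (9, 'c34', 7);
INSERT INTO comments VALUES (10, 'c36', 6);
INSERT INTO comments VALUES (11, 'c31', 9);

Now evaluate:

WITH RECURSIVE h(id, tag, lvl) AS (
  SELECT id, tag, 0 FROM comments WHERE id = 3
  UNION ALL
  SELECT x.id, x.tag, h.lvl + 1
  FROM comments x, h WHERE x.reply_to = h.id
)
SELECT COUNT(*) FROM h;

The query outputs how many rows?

6

Base: id=3 (c17) at lvl 0.
Iteration 1: rows with reply_to in {3} -> c35 (id 4, lvl 1).
Iteration 2: rows with reply_to in {4} -> c1 (id 5, lvl 2), c10 (id 7, lvl 2).
Iteration 3: rows with reply_to in {5,7} -> c34 (id 9, lvl 3).
Iteration 4: rows with reply_to in {9} -> c31 (id 11, lvl 4).
Iteration 5: no rows with reply_to in {11}; recursion stops.
Total rows emitted: 6.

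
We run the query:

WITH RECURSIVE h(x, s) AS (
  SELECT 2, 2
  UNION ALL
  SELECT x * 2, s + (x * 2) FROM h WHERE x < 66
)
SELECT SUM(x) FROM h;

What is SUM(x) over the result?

254

Base: x=2, s=2.
Iteration 1: 2 < 66 holds -> x = 2 * 2 = 4, s = 2 + 4 = 6.
Iteration 2: 4 < 66 holds -> x = 4 * 2 = 8, s = 6 + 8 = 14.
Iteration 3: 8 < 66 holds -> x = 8 * 2 = 16, s = 14 + 16 = 30.
Iteration 4: 16 < 66 holds -> x = 16 * 2 = 32, s = 30 + 32 = 62.
Iteration 5: 32 < 66 holds -> x = 32 * 2 = 64, s = 62 + 64 = 126.
Iteration 6: 64 < 66 holds -> x = 64 * 2 = 128, s = 126 + 128 = 254.
Iteration 7: 128 < 66 fails; recursion stops.
SUM(x) = 2 + 4 + 8 + 16 + 32 + 64 + 128 = 254.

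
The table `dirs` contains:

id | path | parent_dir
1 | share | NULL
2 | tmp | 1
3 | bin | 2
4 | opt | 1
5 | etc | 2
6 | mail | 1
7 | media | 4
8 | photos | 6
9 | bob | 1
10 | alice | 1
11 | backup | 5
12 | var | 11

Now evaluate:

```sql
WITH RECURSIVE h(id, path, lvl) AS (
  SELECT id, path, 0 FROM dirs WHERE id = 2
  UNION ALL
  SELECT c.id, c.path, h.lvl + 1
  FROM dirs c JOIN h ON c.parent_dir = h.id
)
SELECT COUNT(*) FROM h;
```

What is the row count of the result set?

5

Base: id=2 (tmp) at lvl 0.
Iteration 1: rows with parent_dir in {2} -> bin (id 3, lvl 1), etc (id 5, lvl 1).
Iteration 2: rows with parent_dir in {3,5} -> backup (id 11, lvl 2).
Iteration 3: rows with parent_dir in {11} -> var (id 12, lvl 3).
Iteration 4: no rows with parent_dir in {12}; recursion stops.
Total rows emitted: 5.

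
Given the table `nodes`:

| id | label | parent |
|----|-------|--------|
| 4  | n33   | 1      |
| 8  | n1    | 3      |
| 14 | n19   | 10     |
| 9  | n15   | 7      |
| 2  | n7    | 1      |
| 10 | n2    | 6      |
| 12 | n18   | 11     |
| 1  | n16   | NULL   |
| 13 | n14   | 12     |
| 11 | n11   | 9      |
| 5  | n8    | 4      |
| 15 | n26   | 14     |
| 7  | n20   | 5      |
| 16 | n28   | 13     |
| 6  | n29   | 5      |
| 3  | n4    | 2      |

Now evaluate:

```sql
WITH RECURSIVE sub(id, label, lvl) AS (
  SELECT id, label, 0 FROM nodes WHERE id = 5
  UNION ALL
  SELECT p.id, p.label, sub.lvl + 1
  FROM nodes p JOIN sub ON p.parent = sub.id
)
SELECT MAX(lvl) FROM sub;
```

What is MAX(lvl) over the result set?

6

Base: id=5 (n8) at lvl 0.
Iteration 1: rows with parent in {5} -> n29 (id 6, lvl 1), n20 (id 7, lvl 1).
Iteration 2: rows with parent in {6,7} -> n15 (id 9, lvl 2), n2 (id 10, lvl 2).
Iteration 3: rows with parent in {9,10} -> n11 (id 11, lvl 3), n19 (id 14, lvl 3).
Iteration 4: rows with parent in {11,14} -> n18 (id 12, lvl 4), n26 (id 15, lvl 4).
Iteration 5: rows with parent in {12,15} -> n14 (id 13, lvl 5).
Iteration 6: rows with parent in {13} -> n28 (id 16, lvl 6).
Iteration 7: no rows with parent in {16}; recursion stops.
lvl values: 0, 1, 1, 2, 2, 3, 3, 4, 4, 5, 6; the maximum is 6.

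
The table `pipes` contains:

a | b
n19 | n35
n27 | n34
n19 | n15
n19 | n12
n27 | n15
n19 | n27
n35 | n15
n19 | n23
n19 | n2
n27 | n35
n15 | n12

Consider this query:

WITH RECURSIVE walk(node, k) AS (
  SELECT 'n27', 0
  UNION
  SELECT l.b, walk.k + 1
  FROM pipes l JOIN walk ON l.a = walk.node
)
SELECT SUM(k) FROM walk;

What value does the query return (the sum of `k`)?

10

Base: (n27, k=0).
Iteration 1: edges from {n27} -> (n15, k=1), (n34, k=1), (n35, k=1).
Iteration 2: edges from {n15,n34,n35} -> (n12, k=2), (n15, k=2).
Iteration 3: edges from {n12,n15} -> (n12, k=3).
Iteration 4: no outgoing edges from {n12}; recursion stops.
SUM(k) = 0 + 1 + 1 + 1 + 2 + 2 + 3 = 10.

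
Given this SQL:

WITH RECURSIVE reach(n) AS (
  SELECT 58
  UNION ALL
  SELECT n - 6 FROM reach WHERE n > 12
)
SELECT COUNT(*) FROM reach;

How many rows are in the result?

9

Base: n=58.
Iteration 1: 58 > 12 holds -> n = 58 - 6 = 52.
Iteration 2: 52 > 12 holds -> n = 52 - 6 = 46.
Iteration 3: 46 > 12 holds -> n = 46 - 6 = 40.
Iteration 4: 40 > 12 holds -> n = 40 - 6 = 34.
Iteration 5: 34 > 12 holds -> n = 34 - 6 = 28.
Iteration 6: 28 > 12 holds -> n = 28 - 6 = 22.
Iteration 7: 22 > 12 holds -> n = 22 - 6 = 16.
Iteration 8: 16 > 12 holds -> n = 16 - 6 = 10.
Iteration 9: 10 > 12 fails; recursion stops.
Total rows emitted: 9.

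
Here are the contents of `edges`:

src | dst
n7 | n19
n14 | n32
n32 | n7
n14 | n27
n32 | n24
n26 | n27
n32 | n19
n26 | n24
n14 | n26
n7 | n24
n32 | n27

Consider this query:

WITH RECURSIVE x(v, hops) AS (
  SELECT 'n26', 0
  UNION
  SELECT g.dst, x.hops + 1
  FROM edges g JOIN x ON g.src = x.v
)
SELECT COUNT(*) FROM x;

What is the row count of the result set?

3

Base: (n26, hops=0).
Iteration 1: edges from {n26} -> (n24, hops=1), (n27, hops=1).
Iteration 2: no outgoing edges from {n24,n27}; recursion stops.
Total rows emitted: 3.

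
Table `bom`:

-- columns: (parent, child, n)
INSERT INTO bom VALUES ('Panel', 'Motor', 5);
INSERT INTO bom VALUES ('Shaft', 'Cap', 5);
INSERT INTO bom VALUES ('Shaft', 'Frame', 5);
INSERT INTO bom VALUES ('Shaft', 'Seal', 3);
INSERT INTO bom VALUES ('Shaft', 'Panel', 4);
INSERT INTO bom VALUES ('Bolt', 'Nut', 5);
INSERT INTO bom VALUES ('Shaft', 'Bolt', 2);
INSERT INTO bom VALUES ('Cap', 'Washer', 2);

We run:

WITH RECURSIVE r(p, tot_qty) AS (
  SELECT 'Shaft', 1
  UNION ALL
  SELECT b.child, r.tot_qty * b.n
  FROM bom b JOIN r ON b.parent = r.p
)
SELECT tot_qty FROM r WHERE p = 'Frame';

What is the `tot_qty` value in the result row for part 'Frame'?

5

Base: (Shaft, tot_qty=1).
Iteration 1: components of {Shaft} -> Bolt = 1*2 = 2, Cap = 1*5 = 5, Frame = 1*5 = 5, Panel = 1*4 = 4, Seal = 1*3 = 3.
Iteration 2: components of {Bolt,Cap,Frame,Panel,Seal} -> Motor = 4*5 = 20, Nut = 2*5 = 10, Washer = 5*2 = 10.
Iteration 3: no further components; recursion stops.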